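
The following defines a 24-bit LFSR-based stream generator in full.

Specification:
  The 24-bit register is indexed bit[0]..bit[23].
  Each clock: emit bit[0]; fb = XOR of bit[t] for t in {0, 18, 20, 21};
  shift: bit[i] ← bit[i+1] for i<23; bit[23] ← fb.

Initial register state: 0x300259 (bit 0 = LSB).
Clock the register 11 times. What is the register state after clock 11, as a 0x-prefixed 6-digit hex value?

0x13E600

reg_0 = 0x300259
clock 1: out=1, reg = 0x98012C
clock 2: out=0, reg = 0xCC0096
clock 3: out=0, reg = 0xE6004B
clock 4: out=1, reg = 0xF30025
clock 5: out=1, reg = 0xF98012
clock 6: out=0, reg = 0x7CC009
clock 7: out=1, reg = 0x3E6004
clock 8: out=0, reg = 0x9F3002
clock 9: out=0, reg = 0x4F9801
clock 10: out=1, reg = 0x27CC00
clock 11: out=0, reg = 0x13E600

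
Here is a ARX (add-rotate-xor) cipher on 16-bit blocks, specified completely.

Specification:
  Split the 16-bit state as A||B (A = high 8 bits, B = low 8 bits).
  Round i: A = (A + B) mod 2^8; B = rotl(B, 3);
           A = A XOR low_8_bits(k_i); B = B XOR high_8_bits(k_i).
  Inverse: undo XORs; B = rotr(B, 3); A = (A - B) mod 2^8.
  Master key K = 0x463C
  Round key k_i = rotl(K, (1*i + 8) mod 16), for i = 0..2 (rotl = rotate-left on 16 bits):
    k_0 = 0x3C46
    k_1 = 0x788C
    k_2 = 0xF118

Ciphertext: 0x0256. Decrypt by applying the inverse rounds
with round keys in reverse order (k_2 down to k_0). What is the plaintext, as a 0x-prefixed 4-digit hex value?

0xAAB5

s_0 = ciphertext = 0x0256
s_1 = InvRound(s_0, k_2) = 0x26F4
s_2 = InvRound(s_1, k_1) = 0x1991
s_3 = InvRound(s_2, k_0) = 0xAAB5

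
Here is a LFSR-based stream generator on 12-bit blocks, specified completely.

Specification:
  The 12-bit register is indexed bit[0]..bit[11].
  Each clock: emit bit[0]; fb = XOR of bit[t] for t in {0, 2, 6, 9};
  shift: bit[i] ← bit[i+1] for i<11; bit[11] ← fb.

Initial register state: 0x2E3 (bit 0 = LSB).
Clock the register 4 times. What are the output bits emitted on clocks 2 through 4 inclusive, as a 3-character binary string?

100

reg_0 = 0x2E3
clock 1: out=1, reg = 0x971
clock 2: out=1, reg = 0x4B8
clock 3: out=0, reg = 0x25C
clock 4: out=0, reg = 0x92E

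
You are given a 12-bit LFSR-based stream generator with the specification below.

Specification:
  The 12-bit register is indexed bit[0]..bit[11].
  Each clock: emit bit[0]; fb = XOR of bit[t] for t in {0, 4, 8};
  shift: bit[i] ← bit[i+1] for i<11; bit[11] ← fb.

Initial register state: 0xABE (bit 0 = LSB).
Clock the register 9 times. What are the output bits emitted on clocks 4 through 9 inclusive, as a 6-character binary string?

reg_0 = 0xABE
clock 1: out=0, reg = 0xD5F
clock 2: out=1, reg = 0xEAF
clock 3: out=1, reg = 0xF57
clock 4: out=1, reg = 0xFAB
clock 5: out=1, reg = 0x7D5
clock 6: out=1, reg = 0xBEA
clock 7: out=0, reg = 0xDF5
clock 8: out=1, reg = 0xEFA
clock 9: out=0, reg = 0xF7D

111010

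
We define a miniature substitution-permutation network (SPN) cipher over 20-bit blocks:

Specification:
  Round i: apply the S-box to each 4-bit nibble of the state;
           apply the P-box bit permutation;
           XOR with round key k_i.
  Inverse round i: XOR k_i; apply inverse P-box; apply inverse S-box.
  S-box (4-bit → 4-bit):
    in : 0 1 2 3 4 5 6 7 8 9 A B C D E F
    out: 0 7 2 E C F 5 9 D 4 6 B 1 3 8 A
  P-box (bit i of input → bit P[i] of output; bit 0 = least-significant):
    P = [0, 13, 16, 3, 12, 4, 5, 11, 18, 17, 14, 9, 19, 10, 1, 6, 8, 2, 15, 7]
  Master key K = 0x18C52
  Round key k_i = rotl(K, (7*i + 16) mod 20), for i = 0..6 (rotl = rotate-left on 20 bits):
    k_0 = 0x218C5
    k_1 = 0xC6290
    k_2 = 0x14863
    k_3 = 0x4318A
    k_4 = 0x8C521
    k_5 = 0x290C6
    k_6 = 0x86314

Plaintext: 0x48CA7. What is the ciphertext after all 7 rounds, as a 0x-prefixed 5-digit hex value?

s_0 = plaintext = 0x48CA7
s_1 = Round(s_0, k_0) = 0xE983E
s_2 = Round(s_1, k_1) = 0x8282A
s_3 = Round(s_2, k_2) = 0x4AFF3
s_4 = Round(s_3, k_3) = 0x79F10
s_5 = Round(s_4, k_4) = 0xAD693
s_6 = Round(s_5, k_5) = 0xF74EA
s_7 = Round(s_6, k_6) = 0x109D0

0x109D0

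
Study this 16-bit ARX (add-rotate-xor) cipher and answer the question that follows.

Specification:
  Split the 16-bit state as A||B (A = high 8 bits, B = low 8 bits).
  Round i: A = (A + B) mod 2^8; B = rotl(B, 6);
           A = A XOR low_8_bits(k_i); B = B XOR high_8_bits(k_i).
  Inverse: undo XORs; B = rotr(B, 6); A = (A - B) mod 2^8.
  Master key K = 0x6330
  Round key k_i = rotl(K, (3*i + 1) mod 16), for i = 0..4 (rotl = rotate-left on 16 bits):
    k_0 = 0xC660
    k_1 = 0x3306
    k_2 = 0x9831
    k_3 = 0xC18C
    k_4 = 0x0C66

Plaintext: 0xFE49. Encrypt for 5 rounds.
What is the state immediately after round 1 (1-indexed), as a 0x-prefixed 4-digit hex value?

s_0 = plaintext = 0xFE49
s_1 = Round(s_0, k_0) = 0x2794
s_2 = Round(s_1, k_1) = 0xBD16
s_3 = Round(s_2, k_2) = 0xE21D
s_4 = Round(s_3, k_3) = 0x7386
s_5 = Round(s_4, k_4) = 0x9FAD

0x2794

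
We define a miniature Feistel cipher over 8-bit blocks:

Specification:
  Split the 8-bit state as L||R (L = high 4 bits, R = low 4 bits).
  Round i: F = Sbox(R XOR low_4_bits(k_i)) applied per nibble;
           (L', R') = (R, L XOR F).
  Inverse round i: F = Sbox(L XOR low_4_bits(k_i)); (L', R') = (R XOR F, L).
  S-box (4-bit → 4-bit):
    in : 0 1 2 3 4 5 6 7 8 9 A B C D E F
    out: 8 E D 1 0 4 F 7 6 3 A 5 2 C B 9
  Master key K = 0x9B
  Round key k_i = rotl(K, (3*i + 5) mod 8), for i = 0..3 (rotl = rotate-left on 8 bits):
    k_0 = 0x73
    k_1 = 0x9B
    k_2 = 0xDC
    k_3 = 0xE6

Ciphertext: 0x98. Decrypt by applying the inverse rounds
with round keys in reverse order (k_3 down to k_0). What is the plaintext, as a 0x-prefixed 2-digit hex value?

s_0 = ciphertext = 0x98
s_1 = InvRound(s_0, k_3) = 0x19
s_2 = InvRound(s_1, k_2) = 0x51
s_3 = InvRound(s_2, k_1) = 0xA5
s_4 = InvRound(s_3, k_0) = 0x6A

0x6A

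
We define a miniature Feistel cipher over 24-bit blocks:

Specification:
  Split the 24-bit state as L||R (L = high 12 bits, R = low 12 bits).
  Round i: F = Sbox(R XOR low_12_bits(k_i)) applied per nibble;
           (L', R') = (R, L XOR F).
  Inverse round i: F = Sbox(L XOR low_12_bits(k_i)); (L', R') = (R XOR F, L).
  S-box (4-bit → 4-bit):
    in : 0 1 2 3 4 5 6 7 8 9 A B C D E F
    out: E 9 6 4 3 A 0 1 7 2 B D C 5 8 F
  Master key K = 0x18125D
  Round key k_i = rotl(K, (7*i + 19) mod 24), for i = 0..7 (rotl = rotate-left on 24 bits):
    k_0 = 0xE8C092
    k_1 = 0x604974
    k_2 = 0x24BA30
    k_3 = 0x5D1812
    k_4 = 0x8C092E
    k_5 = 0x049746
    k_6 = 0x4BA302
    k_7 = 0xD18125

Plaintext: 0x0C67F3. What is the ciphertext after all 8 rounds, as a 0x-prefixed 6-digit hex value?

0x1C9E33

s_0 = plaintext = 0x0C67F3
s_1 = Round(s_0, k_0) = 0x7F31CF
s_2 = Round(s_1, k_1) = 0x1CF02E
s_3 = Round(s_2, k_2) = 0x02EA57
s_4 = Round(s_3, k_3) = 0xA57614
s_5 = Round(s_4, k_4) = 0x61451C
s_6 = Round(s_5, k_5) = 0x51C0BF
s_7 = Round(s_6, k_6) = 0x0BF1C9
s_8 = Round(s_7, k_7) = 0x1C9E33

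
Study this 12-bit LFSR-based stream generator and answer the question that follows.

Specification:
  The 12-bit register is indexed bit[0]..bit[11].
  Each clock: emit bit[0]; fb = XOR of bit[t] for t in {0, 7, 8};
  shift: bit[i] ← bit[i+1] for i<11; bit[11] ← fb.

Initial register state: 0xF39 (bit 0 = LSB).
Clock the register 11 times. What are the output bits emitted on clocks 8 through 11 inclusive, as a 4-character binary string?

0111

reg_0 = 0xF39
clock 1: out=1, reg = 0x79C
clock 2: out=0, reg = 0x3CE
clock 3: out=0, reg = 0x1E7
clock 4: out=1, reg = 0x8F3
clock 5: out=1, reg = 0x479
clock 6: out=1, reg = 0xA3C
clock 7: out=0, reg = 0x51E
clock 8: out=0, reg = 0xA8F
clock 9: out=1, reg = 0x547
clock 10: out=1, reg = 0x2A3
clock 11: out=1, reg = 0x151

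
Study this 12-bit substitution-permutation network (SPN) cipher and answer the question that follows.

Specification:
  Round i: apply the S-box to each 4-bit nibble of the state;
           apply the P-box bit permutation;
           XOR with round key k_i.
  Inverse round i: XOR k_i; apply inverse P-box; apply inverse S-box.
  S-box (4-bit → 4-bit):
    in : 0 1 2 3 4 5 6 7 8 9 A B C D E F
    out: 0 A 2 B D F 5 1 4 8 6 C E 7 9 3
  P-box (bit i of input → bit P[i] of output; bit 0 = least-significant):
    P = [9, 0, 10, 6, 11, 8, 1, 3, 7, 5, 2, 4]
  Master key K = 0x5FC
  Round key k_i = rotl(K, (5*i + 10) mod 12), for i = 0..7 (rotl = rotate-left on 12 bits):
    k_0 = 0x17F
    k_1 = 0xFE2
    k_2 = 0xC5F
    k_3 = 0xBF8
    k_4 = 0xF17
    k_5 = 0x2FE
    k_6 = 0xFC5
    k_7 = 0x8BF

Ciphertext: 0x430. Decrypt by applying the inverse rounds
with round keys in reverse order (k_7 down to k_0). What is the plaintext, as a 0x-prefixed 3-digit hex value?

s_0 = ciphertext = 0x430
s_1 = InvRound(s_0, k_7) = 0x64A
s_2 = InvRound(s_1, k_6) = 0x652
s_3 = InvRound(s_2, k_5) = 0xD98
s_4 = InvRound(s_3, k_4) = 0x6BF
s_5 = InvRound(s_4, k_3) = 0x8DC
s_6 = InvRound(s_5, k_2) = 0x78A
s_7 = InvRound(s_6, k_1) = 0x2E9
s_8 = InvRound(s_7, k_0) = 0x4A7

0x4A7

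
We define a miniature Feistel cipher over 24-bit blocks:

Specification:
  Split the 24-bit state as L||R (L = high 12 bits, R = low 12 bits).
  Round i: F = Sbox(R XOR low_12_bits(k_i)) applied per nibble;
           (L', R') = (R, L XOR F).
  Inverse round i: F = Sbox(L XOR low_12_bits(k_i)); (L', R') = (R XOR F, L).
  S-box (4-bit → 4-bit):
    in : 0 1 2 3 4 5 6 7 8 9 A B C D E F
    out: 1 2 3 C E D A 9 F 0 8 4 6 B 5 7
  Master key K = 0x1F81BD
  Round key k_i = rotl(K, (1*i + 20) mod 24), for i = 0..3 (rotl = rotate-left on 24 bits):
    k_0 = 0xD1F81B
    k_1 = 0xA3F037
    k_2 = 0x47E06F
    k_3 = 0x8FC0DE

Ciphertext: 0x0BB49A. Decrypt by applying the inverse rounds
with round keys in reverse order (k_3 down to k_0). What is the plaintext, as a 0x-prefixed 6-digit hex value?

s_0 = ciphertext = 0x0BB49A
s_1 = InvRound(s_0, k_3) = 0x5370BB
s_2 = InvRound(s_1, k_2) = 0xD64537
s_3 = InvRound(s_2, k_1) = 0xEEBD64
s_4 = InvRound(s_3, k_0) = 0x715EEB

0x715EEB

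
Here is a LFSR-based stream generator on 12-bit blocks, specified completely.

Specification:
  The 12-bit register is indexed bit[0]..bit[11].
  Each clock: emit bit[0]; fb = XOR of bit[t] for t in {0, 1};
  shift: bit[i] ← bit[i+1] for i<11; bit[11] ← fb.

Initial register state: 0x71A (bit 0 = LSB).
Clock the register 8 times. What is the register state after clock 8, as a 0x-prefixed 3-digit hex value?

reg_0 = 0x71A
clock 1: out=0, reg = 0xB8D
clock 2: out=1, reg = 0xDC6
clock 3: out=0, reg = 0xEE3
clock 4: out=1, reg = 0x771
clock 5: out=1, reg = 0xBB8
clock 6: out=0, reg = 0x5DC
clock 7: out=0, reg = 0x2EE
clock 8: out=0, reg = 0x977

0x977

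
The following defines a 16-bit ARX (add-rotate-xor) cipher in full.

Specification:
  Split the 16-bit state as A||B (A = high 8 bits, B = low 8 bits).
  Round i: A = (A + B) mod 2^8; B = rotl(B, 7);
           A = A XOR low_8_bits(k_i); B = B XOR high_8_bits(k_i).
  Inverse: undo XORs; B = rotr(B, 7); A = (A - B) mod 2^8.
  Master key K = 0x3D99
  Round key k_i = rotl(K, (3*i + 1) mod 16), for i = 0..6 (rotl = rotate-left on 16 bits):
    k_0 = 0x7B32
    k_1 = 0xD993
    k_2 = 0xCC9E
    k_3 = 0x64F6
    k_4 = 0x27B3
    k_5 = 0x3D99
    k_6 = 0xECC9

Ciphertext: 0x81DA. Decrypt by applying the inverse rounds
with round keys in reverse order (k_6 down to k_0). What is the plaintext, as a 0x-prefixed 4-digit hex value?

s_0 = ciphertext = 0x81DA
s_1 = InvRound(s_0, k_6) = 0xDC6C
s_2 = InvRound(s_1, k_5) = 0xA3A2
s_3 = InvRound(s_2, k_4) = 0x050B
s_4 = InvRound(s_3, k_3) = 0x15DE
s_5 = InvRound(s_4, k_2) = 0x6724
s_6 = InvRound(s_5, k_1) = 0xF9FB
s_7 = InvRound(s_6, k_0) = 0xCA01

0xCA01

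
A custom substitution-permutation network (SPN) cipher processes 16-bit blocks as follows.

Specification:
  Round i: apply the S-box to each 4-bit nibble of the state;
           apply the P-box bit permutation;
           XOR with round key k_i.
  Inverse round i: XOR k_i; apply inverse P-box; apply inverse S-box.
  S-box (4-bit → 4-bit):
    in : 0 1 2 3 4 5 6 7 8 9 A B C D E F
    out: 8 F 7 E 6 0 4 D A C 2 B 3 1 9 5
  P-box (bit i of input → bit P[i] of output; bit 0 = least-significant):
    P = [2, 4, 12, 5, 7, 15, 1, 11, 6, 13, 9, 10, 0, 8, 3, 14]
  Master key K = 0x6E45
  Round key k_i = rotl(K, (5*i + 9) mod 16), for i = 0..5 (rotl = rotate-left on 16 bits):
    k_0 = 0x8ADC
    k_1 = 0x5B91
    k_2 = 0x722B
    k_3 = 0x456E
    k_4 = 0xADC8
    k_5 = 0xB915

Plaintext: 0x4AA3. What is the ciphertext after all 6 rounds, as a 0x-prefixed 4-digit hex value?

s_0 = plaintext = 0x4AA3
s_1 = Round(s_0, k_0) = 0x3BE4
s_2 = Round(s_1, k_1) = 0x2649
s_3 = Round(s_2, k_2) = 0xE100
s_4 = Round(s_3, k_3) = 0x2B0F
s_5 = Round(s_4, k_4) = 0x9085
s_6 = Round(s_5, k_5) = 0x751D

0x751D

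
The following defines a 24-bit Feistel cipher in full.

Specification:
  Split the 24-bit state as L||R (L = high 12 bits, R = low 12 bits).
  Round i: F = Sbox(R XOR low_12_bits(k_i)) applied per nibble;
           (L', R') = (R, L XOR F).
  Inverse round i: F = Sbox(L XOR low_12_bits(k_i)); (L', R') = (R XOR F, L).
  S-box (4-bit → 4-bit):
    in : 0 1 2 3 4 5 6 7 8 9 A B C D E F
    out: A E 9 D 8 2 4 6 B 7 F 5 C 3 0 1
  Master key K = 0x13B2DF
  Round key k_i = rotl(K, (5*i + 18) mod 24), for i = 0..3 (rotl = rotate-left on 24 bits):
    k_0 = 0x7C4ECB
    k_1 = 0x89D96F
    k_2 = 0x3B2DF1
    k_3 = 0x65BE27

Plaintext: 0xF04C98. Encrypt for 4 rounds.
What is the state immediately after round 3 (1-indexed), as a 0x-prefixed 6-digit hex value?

0xD1CC2A

s_0 = plaintext = 0xF04C98
s_1 = Round(s_0, k_0) = 0xC98629
s_2 = Round(s_1, k_1) = 0x629D1C
s_3 = Round(s_2, k_2) = 0xD1CC2A
s_4 = Round(s_3, k_3) = 0xC2A4BF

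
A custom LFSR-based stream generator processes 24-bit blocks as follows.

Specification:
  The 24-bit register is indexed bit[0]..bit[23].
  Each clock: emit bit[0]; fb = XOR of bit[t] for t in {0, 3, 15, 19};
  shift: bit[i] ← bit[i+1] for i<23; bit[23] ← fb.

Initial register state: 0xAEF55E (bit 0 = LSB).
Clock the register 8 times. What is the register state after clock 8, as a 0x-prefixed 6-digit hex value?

0x1DAEF5

reg_0 = 0xAEF55E
clock 1: out=0, reg = 0xD77AAF
clock 2: out=1, reg = 0x6BBD57
clock 3: out=1, reg = 0xB5DEAB
clock 4: out=1, reg = 0xDAEF55
clock 5: out=1, reg = 0xED77AA
clock 6: out=0, reg = 0x76BBD5
clock 7: out=1, reg = 0x3B5DEA
clock 8: out=0, reg = 0x1DAEF5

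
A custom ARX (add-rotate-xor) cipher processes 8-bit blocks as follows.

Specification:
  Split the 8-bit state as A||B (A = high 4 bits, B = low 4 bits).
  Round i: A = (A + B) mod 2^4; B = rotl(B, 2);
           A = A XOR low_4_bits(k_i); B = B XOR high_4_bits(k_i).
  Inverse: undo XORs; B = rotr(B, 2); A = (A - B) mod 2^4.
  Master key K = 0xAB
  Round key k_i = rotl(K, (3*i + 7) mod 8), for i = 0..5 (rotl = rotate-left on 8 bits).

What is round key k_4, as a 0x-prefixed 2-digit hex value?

K = 0xAB
k_0 = rotl(K, (3*0+7) mod 8) = rotl(K, 7) = 0xD5
k_1 = rotl(K, (3*1+7) mod 8) = rotl(K, 2) = 0xAE
k_2 = rotl(K, (3*2+7) mod 8) = rotl(K, 5) = 0x75
k_3 = rotl(K, (3*3+7) mod 8) = rotl(K, 0) = 0xAB
k_4 = rotl(K, (3*4+7) mod 8) = rotl(K, 3) = 0x5D

0x5D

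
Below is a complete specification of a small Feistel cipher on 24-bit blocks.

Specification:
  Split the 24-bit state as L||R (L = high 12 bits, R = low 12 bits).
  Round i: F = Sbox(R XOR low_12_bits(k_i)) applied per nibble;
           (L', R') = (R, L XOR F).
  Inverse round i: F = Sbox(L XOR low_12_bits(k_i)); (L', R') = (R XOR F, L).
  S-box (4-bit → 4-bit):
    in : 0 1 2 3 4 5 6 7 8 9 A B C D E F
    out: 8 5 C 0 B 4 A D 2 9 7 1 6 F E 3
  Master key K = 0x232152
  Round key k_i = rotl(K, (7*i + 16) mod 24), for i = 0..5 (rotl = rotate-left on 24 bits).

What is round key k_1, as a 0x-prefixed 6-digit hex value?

K = 0x232152
k_0 = rotl(K, (7*0+16) mod 24) = rotl(K, 16) = 0x522321
k_1 = rotl(K, (7*1+16) mod 24) = rotl(K, 23) = 0x1190A9

0x1190A9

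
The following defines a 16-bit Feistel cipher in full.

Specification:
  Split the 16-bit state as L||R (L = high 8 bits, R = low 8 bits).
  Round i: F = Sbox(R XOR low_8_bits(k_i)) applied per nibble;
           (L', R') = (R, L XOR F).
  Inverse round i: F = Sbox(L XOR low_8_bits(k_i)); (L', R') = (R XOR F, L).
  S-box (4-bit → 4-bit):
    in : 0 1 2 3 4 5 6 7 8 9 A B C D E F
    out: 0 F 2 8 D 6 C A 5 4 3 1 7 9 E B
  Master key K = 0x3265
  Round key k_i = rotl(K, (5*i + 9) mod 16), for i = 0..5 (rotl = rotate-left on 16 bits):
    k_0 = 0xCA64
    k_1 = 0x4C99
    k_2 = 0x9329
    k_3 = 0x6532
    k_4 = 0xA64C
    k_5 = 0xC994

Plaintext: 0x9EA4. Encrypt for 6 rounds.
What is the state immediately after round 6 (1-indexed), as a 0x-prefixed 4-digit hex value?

0x7A5C

s_0 = plaintext = 0x9EA4
s_1 = Round(s_0, k_0) = 0xA4EE
s_2 = Round(s_1, k_1) = 0xEE0E
s_3 = Round(s_2, k_2) = 0x0EC4
s_4 = Round(s_3, k_3) = 0xC4B2
s_5 = Round(s_4, k_4) = 0xB27A
s_6 = Round(s_5, k_5) = 0x7A5C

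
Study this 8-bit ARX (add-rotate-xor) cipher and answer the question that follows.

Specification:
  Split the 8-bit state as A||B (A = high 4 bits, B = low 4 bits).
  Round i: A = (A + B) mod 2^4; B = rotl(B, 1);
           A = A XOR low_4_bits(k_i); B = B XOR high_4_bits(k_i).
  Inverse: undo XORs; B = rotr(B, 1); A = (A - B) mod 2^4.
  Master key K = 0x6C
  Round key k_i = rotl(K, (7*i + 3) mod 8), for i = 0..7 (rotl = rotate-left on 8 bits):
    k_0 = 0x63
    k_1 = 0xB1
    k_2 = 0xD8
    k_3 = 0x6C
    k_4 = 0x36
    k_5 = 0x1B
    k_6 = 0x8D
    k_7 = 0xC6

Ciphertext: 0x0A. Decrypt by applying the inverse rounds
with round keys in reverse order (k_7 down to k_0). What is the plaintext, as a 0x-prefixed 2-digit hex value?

s_0 = ciphertext = 0x0A
s_1 = InvRound(s_0, k_7) = 0x33
s_2 = InvRound(s_1, k_6) = 0x1D
s_3 = InvRound(s_2, k_5) = 0x46
s_4 = InvRound(s_3, k_4) = 0x8A
s_5 = InvRound(s_4, k_3) = 0xE6
s_6 = InvRound(s_5, k_2) = 0x9D
s_7 = InvRound(s_6, k_1) = 0x53
s_8 = InvRound(s_7, k_0) = 0xCA

0xCA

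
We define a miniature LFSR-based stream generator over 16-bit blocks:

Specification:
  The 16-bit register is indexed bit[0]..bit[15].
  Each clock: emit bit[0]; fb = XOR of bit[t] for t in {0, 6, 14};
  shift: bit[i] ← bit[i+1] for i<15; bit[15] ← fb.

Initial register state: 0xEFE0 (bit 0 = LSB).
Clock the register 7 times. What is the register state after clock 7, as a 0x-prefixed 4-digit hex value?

reg_0 = 0xEFE0
clock 1: out=0, reg = 0x77F0
clock 2: out=0, reg = 0x3BF8
clock 3: out=0, reg = 0x9DFC
clock 4: out=0, reg = 0xCEFE
clock 5: out=0, reg = 0x677F
clock 6: out=1, reg = 0xB3BF
clock 7: out=1, reg = 0xD9DF

0xD9DF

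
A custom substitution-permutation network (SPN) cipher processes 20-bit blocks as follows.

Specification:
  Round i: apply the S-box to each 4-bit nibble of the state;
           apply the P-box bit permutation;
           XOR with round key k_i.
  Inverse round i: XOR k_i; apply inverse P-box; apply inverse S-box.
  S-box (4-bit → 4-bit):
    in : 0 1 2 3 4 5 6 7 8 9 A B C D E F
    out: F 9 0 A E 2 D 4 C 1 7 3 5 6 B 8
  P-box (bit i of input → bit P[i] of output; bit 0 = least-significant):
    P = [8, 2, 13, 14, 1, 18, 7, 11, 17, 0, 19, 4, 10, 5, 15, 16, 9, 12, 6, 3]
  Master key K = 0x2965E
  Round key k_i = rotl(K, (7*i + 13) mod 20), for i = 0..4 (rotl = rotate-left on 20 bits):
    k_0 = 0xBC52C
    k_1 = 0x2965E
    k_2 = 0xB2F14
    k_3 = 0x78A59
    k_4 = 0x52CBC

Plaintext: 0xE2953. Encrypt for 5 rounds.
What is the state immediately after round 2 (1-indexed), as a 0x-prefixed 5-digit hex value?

s_0 = plaintext = 0xE2953
s_1 = Round(s_0, k_0) = 0xD9720
s_2 = Round(s_1, k_1) = 0xAE31A
s_3 = Round(s_2, k_2) = 0xA1063
s_4 = Round(s_3, k_3) = 0xCD48E
s_5 = Round(s_4, k_4) = 0xDE749

0xAE31A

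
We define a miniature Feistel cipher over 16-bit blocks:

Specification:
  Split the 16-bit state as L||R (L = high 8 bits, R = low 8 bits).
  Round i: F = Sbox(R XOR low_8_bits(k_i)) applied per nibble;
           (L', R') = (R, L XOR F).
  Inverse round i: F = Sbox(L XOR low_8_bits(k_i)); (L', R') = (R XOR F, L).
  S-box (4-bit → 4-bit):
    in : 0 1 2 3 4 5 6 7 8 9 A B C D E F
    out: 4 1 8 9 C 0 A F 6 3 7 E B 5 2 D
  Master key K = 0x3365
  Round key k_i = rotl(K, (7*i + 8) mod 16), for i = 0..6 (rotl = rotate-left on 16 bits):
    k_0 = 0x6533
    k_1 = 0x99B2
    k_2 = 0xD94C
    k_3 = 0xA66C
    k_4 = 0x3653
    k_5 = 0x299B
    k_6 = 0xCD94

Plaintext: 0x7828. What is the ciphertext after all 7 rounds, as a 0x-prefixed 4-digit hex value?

s_0 = plaintext = 0x7828
s_1 = Round(s_0, k_0) = 0x2866
s_2 = Round(s_1, k_1) = 0x6674
s_3 = Round(s_2, k_2) = 0x74F0
s_4 = Round(s_3, k_3) = 0xF04F
s_5 = Round(s_4, k_4) = 0x4FEB
s_6 = Round(s_5, k_5) = 0xEBBB
s_7 = Round(s_6, k_6) = 0xBB66

0xBB66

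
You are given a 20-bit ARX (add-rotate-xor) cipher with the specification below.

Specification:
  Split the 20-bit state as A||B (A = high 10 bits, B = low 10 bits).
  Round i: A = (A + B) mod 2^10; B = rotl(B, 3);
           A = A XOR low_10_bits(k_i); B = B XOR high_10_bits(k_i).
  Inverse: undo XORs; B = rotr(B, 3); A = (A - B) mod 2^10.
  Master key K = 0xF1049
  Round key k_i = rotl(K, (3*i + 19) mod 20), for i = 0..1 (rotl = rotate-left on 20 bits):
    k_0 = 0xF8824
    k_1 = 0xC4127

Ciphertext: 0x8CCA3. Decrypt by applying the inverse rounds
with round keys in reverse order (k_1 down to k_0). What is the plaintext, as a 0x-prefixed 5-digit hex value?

0xBE242

s_0 = ciphertext = 0x8CCA3
s_1 = InvRound(s_0, k_1) = 0x479F6
s_2 = InvRound(s_1, k_0) = 0xBE242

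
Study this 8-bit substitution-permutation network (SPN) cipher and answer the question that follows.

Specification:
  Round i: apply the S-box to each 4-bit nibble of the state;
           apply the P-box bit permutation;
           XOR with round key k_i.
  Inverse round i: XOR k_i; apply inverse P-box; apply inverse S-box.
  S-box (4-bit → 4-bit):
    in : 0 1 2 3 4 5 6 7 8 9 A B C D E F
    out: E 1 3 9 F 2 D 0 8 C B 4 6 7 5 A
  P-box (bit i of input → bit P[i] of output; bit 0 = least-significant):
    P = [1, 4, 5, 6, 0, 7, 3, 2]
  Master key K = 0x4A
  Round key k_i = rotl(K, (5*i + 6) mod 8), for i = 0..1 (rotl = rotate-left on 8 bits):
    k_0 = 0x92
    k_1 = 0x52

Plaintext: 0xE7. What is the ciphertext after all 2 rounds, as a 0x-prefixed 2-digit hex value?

0x7E

s_0 = plaintext = 0xE7
s_1 = Round(s_0, k_0) = 0x9B
s_2 = Round(s_1, k_1) = 0x7E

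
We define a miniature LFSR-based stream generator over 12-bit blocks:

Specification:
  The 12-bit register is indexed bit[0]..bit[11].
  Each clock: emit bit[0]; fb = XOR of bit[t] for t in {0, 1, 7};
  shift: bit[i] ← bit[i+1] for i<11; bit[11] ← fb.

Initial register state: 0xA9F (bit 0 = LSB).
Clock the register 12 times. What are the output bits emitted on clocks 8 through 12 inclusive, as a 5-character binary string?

reg_0 = 0xA9F
clock 1: out=1, reg = 0xD4F
clock 2: out=1, reg = 0x6A7
clock 3: out=1, reg = 0xB53
clock 4: out=1, reg = 0x5A9
clock 5: out=1, reg = 0x2D4
clock 6: out=0, reg = 0x96A
clock 7: out=0, reg = 0xCB5
clock 8: out=1, reg = 0x65A
clock 9: out=0, reg = 0xB2D
clock 10: out=1, reg = 0xD96
clock 11: out=0, reg = 0x6CB
clock 12: out=1, reg = 0xB65

10101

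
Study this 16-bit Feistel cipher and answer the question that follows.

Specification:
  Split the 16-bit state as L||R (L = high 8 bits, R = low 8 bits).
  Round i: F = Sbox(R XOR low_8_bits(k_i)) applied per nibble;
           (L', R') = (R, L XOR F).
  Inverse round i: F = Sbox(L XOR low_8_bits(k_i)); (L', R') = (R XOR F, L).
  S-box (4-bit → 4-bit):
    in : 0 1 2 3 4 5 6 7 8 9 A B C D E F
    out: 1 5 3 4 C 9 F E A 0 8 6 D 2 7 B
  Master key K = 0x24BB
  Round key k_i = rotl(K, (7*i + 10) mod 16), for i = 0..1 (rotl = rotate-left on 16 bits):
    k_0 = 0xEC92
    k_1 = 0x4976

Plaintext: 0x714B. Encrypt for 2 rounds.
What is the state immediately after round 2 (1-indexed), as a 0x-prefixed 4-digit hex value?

0x5175

s_0 = plaintext = 0x714B
s_1 = Round(s_0, k_0) = 0x4B51
s_2 = Round(s_1, k_1) = 0x5175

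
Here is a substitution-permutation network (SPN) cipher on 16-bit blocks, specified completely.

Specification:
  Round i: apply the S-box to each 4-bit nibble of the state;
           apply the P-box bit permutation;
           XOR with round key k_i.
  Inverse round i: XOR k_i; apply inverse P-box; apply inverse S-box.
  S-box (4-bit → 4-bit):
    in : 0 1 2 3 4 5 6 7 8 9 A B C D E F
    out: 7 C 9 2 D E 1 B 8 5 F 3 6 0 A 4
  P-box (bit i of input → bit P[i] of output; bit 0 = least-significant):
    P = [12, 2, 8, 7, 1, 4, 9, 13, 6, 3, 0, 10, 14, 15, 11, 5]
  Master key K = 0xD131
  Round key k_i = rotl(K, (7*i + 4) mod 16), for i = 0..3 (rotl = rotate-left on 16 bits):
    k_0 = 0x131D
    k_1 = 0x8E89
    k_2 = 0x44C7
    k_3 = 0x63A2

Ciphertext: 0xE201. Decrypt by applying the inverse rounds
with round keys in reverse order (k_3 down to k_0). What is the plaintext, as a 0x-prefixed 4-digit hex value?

s_0 = ciphertext = 0xE201
s_1 = InvRound(s_0, k_3) = 0xEF61
s_2 = InvRound(s_1, k_2) = 0x5D45
s_3 = InvRound(s_2, k_1) = 0xBBFA
s_4 = InvRound(s_3, k_0) = 0x592E

0x592E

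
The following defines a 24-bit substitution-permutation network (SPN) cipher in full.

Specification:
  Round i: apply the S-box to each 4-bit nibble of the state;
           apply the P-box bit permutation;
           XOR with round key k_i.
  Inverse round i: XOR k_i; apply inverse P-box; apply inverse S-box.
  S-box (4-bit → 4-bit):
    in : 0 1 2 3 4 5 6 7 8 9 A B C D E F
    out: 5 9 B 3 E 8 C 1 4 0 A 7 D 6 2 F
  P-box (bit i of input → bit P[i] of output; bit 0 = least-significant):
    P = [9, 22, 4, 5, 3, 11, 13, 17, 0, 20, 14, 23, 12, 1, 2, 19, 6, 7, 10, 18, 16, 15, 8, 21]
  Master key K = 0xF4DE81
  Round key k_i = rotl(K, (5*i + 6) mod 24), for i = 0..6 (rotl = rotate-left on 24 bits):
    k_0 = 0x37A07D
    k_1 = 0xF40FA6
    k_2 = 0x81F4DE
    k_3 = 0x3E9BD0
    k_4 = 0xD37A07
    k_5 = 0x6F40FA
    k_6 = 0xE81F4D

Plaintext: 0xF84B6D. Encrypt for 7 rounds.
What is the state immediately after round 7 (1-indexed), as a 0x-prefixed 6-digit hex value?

0x49EC0A

s_0 = plaintext = 0xF84B6D
s_1 = Round(s_0, k_0) = 0x4C456A
s_2 = Round(s_1, k_1) = 0x1AAAC0
s_3 = Round(s_2, k_2) = 0x3ED644
s_4 = Round(s_3, k_3) = 0xFD7366
s_5 = Round(s_4, k_4) = 0xE0CFB6
s_6 = Round(s_5, k_5) = 0xF7BC87
s_7 = Round(s_6, k_6) = 0x49EC0A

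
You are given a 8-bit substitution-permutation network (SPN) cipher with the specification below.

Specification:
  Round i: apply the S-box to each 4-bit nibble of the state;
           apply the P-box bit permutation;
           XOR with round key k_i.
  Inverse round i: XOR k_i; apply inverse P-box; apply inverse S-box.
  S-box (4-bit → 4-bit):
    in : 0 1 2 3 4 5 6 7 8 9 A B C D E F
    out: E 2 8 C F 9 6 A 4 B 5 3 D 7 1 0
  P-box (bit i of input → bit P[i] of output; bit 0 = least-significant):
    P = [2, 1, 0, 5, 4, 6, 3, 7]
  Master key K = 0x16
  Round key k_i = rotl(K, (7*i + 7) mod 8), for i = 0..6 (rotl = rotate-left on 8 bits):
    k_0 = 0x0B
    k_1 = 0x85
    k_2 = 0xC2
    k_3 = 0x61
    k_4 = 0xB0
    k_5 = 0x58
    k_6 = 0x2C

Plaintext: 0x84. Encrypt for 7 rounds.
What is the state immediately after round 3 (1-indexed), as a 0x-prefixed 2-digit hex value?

s_0 = plaintext = 0x84
s_1 = Round(s_0, k_0) = 0x24
s_2 = Round(s_1, k_1) = 0x22
s_3 = Round(s_2, k_2) = 0x62
s_4 = Round(s_3, k_3) = 0x09
s_5 = Round(s_4, k_4) = 0x5E
s_6 = Round(s_5, k_5) = 0xCC
s_7 = Round(s_6, k_6) = 0x91

0x62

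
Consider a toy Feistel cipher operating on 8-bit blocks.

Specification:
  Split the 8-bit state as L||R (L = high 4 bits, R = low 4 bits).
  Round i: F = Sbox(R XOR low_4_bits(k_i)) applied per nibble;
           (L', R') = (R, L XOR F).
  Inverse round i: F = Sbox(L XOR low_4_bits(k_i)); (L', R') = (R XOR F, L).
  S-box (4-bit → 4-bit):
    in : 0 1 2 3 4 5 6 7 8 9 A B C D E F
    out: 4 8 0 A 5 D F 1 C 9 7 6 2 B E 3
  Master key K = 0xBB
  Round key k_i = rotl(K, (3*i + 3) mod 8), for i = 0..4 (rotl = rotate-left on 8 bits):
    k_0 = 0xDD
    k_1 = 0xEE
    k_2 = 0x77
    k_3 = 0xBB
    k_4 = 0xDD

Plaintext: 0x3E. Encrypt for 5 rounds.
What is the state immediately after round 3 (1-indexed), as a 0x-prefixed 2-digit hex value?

s_0 = plaintext = 0x3E
s_1 = Round(s_0, k_0) = 0xE9
s_2 = Round(s_1, k_1) = 0x9F
s_3 = Round(s_2, k_2) = 0xF5
s_4 = Round(s_3, k_3) = 0x51
s_5 = Round(s_4, k_4) = 0x17

0xF5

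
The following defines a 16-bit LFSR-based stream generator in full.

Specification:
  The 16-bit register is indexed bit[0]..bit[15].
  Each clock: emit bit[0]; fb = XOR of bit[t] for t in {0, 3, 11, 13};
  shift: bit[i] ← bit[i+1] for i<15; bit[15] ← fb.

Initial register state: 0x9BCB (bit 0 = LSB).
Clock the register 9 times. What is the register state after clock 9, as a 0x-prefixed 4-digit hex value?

0x36CD

reg_0 = 0x9BCB
clock 1: out=1, reg = 0xCDE5
clock 2: out=1, reg = 0x66F2
clock 3: out=0, reg = 0xB379
clock 4: out=1, reg = 0xD9BC
clock 5: out=0, reg = 0x6CDE
clock 6: out=0, reg = 0xB66F
clock 7: out=1, reg = 0xDB37
clock 8: out=1, reg = 0x6D9B
clock 9: out=1, reg = 0x36CD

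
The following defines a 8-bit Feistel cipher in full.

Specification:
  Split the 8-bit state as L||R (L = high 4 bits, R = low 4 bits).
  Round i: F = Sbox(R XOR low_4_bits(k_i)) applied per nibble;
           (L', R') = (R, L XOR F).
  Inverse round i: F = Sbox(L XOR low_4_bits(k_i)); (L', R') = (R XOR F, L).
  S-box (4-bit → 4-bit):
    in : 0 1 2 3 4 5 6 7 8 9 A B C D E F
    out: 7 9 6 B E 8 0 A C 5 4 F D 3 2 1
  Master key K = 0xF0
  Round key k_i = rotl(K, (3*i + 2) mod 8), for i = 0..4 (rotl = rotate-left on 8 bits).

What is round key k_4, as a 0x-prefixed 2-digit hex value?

K = 0xF0
k_0 = rotl(K, (3*0+2) mod 8) = rotl(K, 2) = 0xC3
k_1 = rotl(K, (3*1+2) mod 8) = rotl(K, 5) = 0x1E
k_2 = rotl(K, (3*2+2) mod 8) = rotl(K, 0) = 0xF0
k_3 = rotl(K, (3*3+2) mod 8) = rotl(K, 3) = 0x87
k_4 = rotl(K, (3*4+2) mod 8) = rotl(K, 6) = 0x3C

0x3C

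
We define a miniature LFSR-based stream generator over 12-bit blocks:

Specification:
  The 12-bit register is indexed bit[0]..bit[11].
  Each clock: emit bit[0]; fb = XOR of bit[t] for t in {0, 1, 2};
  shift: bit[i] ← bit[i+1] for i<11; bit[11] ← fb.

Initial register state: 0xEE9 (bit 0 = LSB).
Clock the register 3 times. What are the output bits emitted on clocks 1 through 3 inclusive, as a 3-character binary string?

100

reg_0 = 0xEE9
clock 1: out=1, reg = 0xF74
clock 2: out=0, reg = 0xFBA
clock 3: out=0, reg = 0xFDD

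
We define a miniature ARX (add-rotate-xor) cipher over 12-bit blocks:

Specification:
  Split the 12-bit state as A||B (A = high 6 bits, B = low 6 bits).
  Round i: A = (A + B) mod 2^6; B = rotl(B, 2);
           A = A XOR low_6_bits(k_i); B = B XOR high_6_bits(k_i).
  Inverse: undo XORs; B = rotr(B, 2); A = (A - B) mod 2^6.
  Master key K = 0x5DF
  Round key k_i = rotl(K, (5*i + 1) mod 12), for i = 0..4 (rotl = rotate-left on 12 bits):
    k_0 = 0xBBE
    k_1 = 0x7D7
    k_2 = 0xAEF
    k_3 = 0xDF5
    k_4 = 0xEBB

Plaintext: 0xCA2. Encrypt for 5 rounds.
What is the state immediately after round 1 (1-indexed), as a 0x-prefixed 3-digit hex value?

s_0 = plaintext = 0xCA2
s_1 = Round(s_0, k_0) = 0xAA4
s_2 = Round(s_1, k_1) = 0x64D
s_3 = Round(s_2, k_2) = 0x25F
s_4 = Round(s_3, k_3) = 0x74A
s_5 = Round(s_4, k_4) = 0x712

0xAA4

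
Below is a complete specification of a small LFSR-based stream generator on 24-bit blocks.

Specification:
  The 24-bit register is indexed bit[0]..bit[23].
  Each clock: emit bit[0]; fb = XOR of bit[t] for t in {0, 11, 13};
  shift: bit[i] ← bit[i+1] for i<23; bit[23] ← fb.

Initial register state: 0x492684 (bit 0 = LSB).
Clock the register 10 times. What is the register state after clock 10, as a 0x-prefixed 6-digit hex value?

reg_0 = 0x492684
clock 1: out=0, reg = 0xA49342
clock 2: out=0, reg = 0x5249A1
clock 3: out=1, reg = 0x2924D0
clock 4: out=0, reg = 0x949268
clock 5: out=0, reg = 0x4A4934
clock 6: out=0, reg = 0xA5249A
clock 7: out=0, reg = 0xD2924D
clock 8: out=1, reg = 0xE94926
clock 9: out=0, reg = 0xF4A493
clock 10: out=1, reg = 0x7A5249

0x7A5249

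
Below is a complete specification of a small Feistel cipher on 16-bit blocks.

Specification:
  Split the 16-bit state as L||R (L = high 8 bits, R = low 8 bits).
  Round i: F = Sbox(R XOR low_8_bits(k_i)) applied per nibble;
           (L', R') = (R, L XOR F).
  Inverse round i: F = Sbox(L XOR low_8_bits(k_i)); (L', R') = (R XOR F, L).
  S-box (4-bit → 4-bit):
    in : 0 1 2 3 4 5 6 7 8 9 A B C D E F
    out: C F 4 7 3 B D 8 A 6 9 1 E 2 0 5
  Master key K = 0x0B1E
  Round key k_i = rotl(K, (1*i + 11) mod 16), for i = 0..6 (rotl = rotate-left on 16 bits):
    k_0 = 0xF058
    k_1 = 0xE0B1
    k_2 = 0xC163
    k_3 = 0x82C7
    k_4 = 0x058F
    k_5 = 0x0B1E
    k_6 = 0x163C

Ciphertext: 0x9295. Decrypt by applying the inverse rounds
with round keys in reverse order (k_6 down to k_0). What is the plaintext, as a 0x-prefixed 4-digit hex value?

0xE594

s_0 = ciphertext = 0x9295
s_1 = InvRound(s_0, k_6) = 0x0592
s_2 = InvRound(s_1, k_5) = 0x6305
s_3 = InvRound(s_2, k_4) = 0x0B63
s_4 = InvRound(s_3, k_3) = 0x8D0B
s_5 = InvRound(s_4, k_2) = 0x0B8D
s_6 = InvRound(s_5, k_1) = 0x940B
s_7 = InvRound(s_6, k_0) = 0xE594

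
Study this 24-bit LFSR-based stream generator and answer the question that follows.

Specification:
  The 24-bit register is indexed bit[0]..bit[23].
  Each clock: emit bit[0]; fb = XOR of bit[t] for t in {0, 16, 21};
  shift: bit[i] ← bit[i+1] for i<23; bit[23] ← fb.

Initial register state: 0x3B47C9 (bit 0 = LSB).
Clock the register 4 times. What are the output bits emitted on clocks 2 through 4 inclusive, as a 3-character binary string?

001

reg_0 = 0x3B47C9
clock 1: out=1, reg = 0x9DA3E4
clock 2: out=0, reg = 0xCED1F2
clock 3: out=0, reg = 0x6768F9
clock 4: out=1, reg = 0xB3B47C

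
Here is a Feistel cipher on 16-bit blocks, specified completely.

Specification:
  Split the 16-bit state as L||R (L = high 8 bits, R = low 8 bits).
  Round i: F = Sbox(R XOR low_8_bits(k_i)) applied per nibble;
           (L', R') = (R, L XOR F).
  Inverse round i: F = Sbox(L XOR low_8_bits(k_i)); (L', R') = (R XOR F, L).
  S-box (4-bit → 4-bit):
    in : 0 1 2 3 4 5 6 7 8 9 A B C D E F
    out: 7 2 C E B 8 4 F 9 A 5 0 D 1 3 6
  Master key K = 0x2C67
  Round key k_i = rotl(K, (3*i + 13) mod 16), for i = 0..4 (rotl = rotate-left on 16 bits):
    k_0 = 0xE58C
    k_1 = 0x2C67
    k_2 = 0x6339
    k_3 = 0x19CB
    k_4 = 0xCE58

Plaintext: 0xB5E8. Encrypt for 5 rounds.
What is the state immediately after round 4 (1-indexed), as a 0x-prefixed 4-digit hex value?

0x0E9A

s_0 = plaintext = 0xB5E8
s_1 = Round(s_0, k_0) = 0xE8FE
s_2 = Round(s_1, k_1) = 0xFE42
s_3 = Round(s_2, k_2) = 0x420E
s_4 = Round(s_3, k_3) = 0x0E9A
s_5 = Round(s_4, k_4) = 0x9AD2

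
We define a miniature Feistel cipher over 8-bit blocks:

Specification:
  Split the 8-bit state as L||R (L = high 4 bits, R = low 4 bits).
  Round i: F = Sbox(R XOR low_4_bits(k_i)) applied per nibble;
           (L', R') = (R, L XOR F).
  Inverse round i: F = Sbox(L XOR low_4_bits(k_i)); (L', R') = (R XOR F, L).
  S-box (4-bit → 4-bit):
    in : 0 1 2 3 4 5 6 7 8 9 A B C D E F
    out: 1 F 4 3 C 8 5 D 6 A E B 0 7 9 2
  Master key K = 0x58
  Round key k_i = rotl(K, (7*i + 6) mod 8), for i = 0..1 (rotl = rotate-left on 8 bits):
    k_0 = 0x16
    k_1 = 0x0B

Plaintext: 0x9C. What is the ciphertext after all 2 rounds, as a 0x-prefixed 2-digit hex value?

s_0 = plaintext = 0x9C
s_1 = Round(s_0, k_0) = 0xC7
s_2 = Round(s_1, k_1) = 0x7C

0x7C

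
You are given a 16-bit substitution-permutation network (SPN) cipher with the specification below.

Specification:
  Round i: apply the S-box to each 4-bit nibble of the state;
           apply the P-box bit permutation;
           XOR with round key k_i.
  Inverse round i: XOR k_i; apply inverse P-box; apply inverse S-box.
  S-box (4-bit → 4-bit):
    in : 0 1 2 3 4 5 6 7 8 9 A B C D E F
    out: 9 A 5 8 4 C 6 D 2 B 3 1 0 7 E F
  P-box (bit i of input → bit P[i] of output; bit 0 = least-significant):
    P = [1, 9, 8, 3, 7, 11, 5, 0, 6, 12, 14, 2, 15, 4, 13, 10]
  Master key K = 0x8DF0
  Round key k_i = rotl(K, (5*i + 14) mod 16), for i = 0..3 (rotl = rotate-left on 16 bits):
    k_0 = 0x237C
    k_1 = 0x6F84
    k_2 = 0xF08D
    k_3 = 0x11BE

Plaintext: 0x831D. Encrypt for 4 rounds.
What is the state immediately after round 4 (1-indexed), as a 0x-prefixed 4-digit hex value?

s_0 = plaintext = 0x831D
s_1 = Round(s_0, k_0) = 0x286B
s_2 = Round(s_1, k_1) = 0xD7A6
s_3 = Round(s_2, k_2) = 0x1B59
s_4 = Round(s_3, k_3) = 0x17C5

0x17C5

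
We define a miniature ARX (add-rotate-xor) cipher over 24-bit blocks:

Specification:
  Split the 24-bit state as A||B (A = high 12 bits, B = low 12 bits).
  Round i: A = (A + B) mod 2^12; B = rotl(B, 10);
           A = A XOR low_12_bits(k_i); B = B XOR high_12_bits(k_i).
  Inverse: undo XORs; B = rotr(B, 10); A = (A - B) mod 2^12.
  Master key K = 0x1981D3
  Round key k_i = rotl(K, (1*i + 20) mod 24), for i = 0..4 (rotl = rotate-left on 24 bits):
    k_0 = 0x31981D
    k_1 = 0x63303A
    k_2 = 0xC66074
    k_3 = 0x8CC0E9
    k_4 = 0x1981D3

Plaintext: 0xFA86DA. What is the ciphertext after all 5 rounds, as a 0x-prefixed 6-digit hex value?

s_0 = plaintext = 0xFA86DA
s_1 = Round(s_0, k_0) = 0xE9FAAF
s_2 = Round(s_1, k_1) = 0x974898
s_3 = Round(s_2, k_2) = 0x278E40
s_4 = Round(s_3, k_3) = 0x051B5C
s_5 = Round(s_4, k_4) = 0xA7E34F

0xA7E34F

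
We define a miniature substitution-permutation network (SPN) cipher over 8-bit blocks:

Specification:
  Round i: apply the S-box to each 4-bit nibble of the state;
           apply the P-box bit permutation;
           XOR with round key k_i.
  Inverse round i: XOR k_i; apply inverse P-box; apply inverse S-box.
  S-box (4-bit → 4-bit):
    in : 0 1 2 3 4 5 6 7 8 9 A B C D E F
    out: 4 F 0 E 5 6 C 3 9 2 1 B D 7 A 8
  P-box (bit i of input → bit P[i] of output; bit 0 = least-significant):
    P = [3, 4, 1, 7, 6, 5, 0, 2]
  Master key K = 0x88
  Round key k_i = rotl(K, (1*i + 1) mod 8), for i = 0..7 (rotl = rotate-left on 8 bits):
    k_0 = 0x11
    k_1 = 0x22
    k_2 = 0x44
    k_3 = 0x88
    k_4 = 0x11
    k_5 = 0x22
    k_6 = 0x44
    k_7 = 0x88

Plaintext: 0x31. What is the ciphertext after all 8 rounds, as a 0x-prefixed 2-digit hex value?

0xE0

s_0 = plaintext = 0x31
s_1 = Round(s_0, k_0) = 0xAE
s_2 = Round(s_1, k_1) = 0xF2
s_3 = Round(s_2, k_2) = 0x40
s_4 = Round(s_3, k_3) = 0xCB
s_5 = Round(s_4, k_4) = 0xCC
s_6 = Round(s_5, k_5) = 0xED
s_7 = Round(s_6, k_6) = 0x7A
s_8 = Round(s_7, k_7) = 0xE0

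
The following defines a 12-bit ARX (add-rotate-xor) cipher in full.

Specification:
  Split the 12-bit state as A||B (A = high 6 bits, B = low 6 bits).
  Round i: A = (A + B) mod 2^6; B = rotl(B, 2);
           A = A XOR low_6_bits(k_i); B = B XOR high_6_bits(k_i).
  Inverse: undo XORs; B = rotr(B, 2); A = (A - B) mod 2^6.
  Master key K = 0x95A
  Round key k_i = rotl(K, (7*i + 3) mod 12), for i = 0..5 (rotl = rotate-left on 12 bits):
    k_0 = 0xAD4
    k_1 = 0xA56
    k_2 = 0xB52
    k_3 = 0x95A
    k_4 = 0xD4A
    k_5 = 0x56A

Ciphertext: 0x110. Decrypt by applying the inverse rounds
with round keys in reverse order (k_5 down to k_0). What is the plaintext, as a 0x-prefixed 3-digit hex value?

s_0 = ciphertext = 0x110
s_1 = InvRound(s_0, k_5) = 0x751
s_2 = InvRound(s_1, k_4) = 0x389
s_3 = InvRound(s_2, k_3) = 0x24B
s_4 = InvRound(s_3, k_2) = 0xCA9
s_5 = InvRound(s_4, k_1) = 0x900
s_6 = InvRound(s_5, k_0) = 0xDBA

0xDBA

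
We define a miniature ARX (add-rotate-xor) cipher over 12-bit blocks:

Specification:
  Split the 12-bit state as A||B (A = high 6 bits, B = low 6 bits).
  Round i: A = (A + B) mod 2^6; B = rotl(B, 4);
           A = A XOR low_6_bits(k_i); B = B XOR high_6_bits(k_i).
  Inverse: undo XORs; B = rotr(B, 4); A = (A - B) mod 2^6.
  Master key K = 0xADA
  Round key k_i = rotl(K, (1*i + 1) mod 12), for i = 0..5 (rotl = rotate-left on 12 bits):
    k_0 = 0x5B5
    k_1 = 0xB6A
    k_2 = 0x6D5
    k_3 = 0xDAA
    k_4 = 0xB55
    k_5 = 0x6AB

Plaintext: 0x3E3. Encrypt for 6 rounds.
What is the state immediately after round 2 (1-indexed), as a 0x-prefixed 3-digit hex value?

0x7C6

s_0 = plaintext = 0x3E3
s_1 = Round(s_0, k_0) = 0x1EE
s_2 = Round(s_1, k_1) = 0x7C6
s_3 = Round(s_2, k_2) = 0xC3A
s_4 = Round(s_3, k_3) = 0x018
s_5 = Round(s_4, k_4) = 0x36B
s_6 = Round(s_5, k_5) = 0x4E0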